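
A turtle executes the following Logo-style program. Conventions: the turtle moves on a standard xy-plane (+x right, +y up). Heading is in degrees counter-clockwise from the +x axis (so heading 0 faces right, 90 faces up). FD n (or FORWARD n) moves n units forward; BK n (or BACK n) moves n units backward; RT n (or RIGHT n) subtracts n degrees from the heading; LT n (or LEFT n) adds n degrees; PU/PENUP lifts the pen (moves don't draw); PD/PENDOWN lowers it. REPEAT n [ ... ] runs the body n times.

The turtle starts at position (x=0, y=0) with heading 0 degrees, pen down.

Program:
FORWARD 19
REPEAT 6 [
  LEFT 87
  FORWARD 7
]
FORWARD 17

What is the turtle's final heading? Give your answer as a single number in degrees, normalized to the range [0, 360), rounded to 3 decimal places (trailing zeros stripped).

Executing turtle program step by step:
Start: pos=(0,0), heading=0, pen down
FD 19: (0,0) -> (19,0) [heading=0, draw]
REPEAT 6 [
  -- iteration 1/6 --
  LT 87: heading 0 -> 87
  FD 7: (19,0) -> (19.366,6.99) [heading=87, draw]
  -- iteration 2/6 --
  LT 87: heading 87 -> 174
  FD 7: (19.366,6.99) -> (12.405,7.722) [heading=174, draw]
  -- iteration 3/6 --
  LT 87: heading 174 -> 261
  FD 7: (12.405,7.722) -> (11.31,0.808) [heading=261, draw]
  -- iteration 4/6 --
  LT 87: heading 261 -> 348
  FD 7: (11.31,0.808) -> (18.157,-0.647) [heading=348, draw]
  -- iteration 5/6 --
  LT 87: heading 348 -> 75
  FD 7: (18.157,-0.647) -> (19.968,6.114) [heading=75, draw]
  -- iteration 6/6 --
  LT 87: heading 75 -> 162
  FD 7: (19.968,6.114) -> (13.311,8.278) [heading=162, draw]
]
FD 17: (13.311,8.278) -> (-2.857,13.531) [heading=162, draw]
Final: pos=(-2.857,13.531), heading=162, 8 segment(s) drawn

Answer: 162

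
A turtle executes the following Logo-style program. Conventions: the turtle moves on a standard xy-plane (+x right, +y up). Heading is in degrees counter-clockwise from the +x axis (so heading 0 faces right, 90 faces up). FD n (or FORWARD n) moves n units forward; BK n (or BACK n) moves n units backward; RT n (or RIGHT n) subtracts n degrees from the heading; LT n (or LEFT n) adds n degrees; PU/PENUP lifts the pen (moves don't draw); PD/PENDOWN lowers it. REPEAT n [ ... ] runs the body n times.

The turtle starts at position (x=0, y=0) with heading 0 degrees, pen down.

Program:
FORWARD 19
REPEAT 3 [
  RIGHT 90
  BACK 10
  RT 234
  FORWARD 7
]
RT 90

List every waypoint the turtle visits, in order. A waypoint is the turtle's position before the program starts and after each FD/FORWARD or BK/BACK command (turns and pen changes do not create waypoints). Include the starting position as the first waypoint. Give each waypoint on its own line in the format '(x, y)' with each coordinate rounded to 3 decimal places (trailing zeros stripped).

Executing turtle program step by step:
Start: pos=(0,0), heading=0, pen down
FD 19: (0,0) -> (19,0) [heading=0, draw]
REPEAT 3 [
  -- iteration 1/3 --
  RT 90: heading 0 -> 270
  BK 10: (19,0) -> (19,10) [heading=270, draw]
  RT 234: heading 270 -> 36
  FD 7: (19,10) -> (24.663,14.114) [heading=36, draw]
  -- iteration 2/3 --
  RT 90: heading 36 -> 306
  BK 10: (24.663,14.114) -> (18.785,22.205) [heading=306, draw]
  RT 234: heading 306 -> 72
  FD 7: (18.785,22.205) -> (20.948,28.862) [heading=72, draw]
  -- iteration 3/3 --
  RT 90: heading 72 -> 342
  BK 10: (20.948,28.862) -> (11.438,31.952) [heading=342, draw]
  RT 234: heading 342 -> 108
  FD 7: (11.438,31.952) -> (9.275,38.61) [heading=108, draw]
]
RT 90: heading 108 -> 18
Final: pos=(9.275,38.61), heading=18, 7 segment(s) drawn
Waypoints (8 total):
(0, 0)
(19, 0)
(19, 10)
(24.663, 14.114)
(18.785, 22.205)
(20.948, 28.862)
(11.438, 31.952)
(9.275, 38.61)

Answer: (0, 0)
(19, 0)
(19, 10)
(24.663, 14.114)
(18.785, 22.205)
(20.948, 28.862)
(11.438, 31.952)
(9.275, 38.61)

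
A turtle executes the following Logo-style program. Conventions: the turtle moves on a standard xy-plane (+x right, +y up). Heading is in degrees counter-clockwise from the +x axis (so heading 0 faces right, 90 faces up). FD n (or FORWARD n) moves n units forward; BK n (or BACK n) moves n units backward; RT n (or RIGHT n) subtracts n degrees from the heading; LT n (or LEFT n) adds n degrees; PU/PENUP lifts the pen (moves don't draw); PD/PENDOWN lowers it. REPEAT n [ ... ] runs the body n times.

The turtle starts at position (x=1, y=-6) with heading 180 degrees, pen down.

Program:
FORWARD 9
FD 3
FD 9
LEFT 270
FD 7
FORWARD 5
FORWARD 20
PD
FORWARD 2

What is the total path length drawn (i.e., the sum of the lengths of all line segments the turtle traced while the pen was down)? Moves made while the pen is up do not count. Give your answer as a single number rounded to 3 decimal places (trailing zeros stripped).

Executing turtle program step by step:
Start: pos=(1,-6), heading=180, pen down
FD 9: (1,-6) -> (-8,-6) [heading=180, draw]
FD 3: (-8,-6) -> (-11,-6) [heading=180, draw]
FD 9: (-11,-6) -> (-20,-6) [heading=180, draw]
LT 270: heading 180 -> 90
FD 7: (-20,-6) -> (-20,1) [heading=90, draw]
FD 5: (-20,1) -> (-20,6) [heading=90, draw]
FD 20: (-20,6) -> (-20,26) [heading=90, draw]
PD: pen down
FD 2: (-20,26) -> (-20,28) [heading=90, draw]
Final: pos=(-20,28), heading=90, 7 segment(s) drawn

Segment lengths:
  seg 1: (1,-6) -> (-8,-6), length = 9
  seg 2: (-8,-6) -> (-11,-6), length = 3
  seg 3: (-11,-6) -> (-20,-6), length = 9
  seg 4: (-20,-6) -> (-20,1), length = 7
  seg 5: (-20,1) -> (-20,6), length = 5
  seg 6: (-20,6) -> (-20,26), length = 20
  seg 7: (-20,26) -> (-20,28), length = 2
Total = 55

Answer: 55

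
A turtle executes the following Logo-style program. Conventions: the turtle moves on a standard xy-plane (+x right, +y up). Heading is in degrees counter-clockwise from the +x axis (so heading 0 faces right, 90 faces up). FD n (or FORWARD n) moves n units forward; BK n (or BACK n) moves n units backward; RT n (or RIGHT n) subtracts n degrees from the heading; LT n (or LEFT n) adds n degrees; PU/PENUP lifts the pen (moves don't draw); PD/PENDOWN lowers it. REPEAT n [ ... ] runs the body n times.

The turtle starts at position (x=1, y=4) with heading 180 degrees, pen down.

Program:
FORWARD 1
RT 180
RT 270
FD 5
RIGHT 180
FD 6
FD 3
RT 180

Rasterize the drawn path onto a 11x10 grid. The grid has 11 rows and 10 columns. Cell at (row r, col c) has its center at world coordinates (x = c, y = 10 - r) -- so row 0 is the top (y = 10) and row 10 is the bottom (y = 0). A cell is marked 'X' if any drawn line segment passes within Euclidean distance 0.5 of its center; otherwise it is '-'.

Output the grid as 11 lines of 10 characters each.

Segment 0: (1,4) -> (0,4)
Segment 1: (0,4) -> (-0,9)
Segment 2: (-0,9) -> (0,3)
Segment 3: (0,3) -> (0,0)

Answer: ----------
X---------
X---------
X---------
X---------
X---------
XX--------
X---------
X---------
X---------
X---------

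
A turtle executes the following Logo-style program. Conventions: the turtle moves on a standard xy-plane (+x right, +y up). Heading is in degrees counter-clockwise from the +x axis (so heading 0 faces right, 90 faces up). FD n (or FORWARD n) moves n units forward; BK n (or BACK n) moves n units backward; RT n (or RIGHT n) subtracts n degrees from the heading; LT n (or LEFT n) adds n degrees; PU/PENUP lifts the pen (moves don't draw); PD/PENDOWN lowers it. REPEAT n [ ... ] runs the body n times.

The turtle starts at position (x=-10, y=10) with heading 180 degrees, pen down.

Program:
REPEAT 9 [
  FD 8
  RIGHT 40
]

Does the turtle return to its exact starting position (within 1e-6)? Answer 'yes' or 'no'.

Executing turtle program step by step:
Start: pos=(-10,10), heading=180, pen down
REPEAT 9 [
  -- iteration 1/9 --
  FD 8: (-10,10) -> (-18,10) [heading=180, draw]
  RT 40: heading 180 -> 140
  -- iteration 2/9 --
  FD 8: (-18,10) -> (-24.128,15.142) [heading=140, draw]
  RT 40: heading 140 -> 100
  -- iteration 3/9 --
  FD 8: (-24.128,15.142) -> (-25.518,23.021) [heading=100, draw]
  RT 40: heading 100 -> 60
  -- iteration 4/9 --
  FD 8: (-25.518,23.021) -> (-21.518,29.949) [heading=60, draw]
  RT 40: heading 60 -> 20
  -- iteration 5/9 --
  FD 8: (-21.518,29.949) -> (-14,32.685) [heading=20, draw]
  RT 40: heading 20 -> 340
  -- iteration 6/9 --
  FD 8: (-14,32.685) -> (-6.482,29.949) [heading=340, draw]
  RT 40: heading 340 -> 300
  -- iteration 7/9 --
  FD 8: (-6.482,29.949) -> (-2.482,23.021) [heading=300, draw]
  RT 40: heading 300 -> 260
  -- iteration 8/9 --
  FD 8: (-2.482,23.021) -> (-3.872,15.142) [heading=260, draw]
  RT 40: heading 260 -> 220
  -- iteration 9/9 --
  FD 8: (-3.872,15.142) -> (-10,10) [heading=220, draw]
  RT 40: heading 220 -> 180
]
Final: pos=(-10,10), heading=180, 9 segment(s) drawn

Start position: (-10, 10)
Final position: (-10, 10)
Distance = 0; < 1e-6 -> CLOSED

Answer: yes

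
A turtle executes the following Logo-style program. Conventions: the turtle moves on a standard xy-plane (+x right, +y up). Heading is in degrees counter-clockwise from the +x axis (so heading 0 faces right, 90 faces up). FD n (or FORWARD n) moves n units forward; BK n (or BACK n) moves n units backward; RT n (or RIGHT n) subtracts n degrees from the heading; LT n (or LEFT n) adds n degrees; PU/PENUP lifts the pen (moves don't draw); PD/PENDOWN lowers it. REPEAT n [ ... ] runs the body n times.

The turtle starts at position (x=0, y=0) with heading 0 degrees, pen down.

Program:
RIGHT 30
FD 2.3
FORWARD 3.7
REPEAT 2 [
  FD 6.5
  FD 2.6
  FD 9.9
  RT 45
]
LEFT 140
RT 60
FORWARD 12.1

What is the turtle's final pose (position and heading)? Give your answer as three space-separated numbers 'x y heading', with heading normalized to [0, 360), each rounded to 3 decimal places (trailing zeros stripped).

Executing turtle program step by step:
Start: pos=(0,0), heading=0, pen down
RT 30: heading 0 -> 330
FD 2.3: (0,0) -> (1.992,-1.15) [heading=330, draw]
FD 3.7: (1.992,-1.15) -> (5.196,-3) [heading=330, draw]
REPEAT 2 [
  -- iteration 1/2 --
  FD 6.5: (5.196,-3) -> (10.825,-6.25) [heading=330, draw]
  FD 2.6: (10.825,-6.25) -> (13.077,-7.55) [heading=330, draw]
  FD 9.9: (13.077,-7.55) -> (21.651,-12.5) [heading=330, draw]
  RT 45: heading 330 -> 285
  -- iteration 2/2 --
  FD 6.5: (21.651,-12.5) -> (23.333,-18.779) [heading=285, draw]
  FD 2.6: (23.333,-18.779) -> (24.006,-21.29) [heading=285, draw]
  FD 9.9: (24.006,-21.29) -> (26.568,-30.853) [heading=285, draw]
  RT 45: heading 285 -> 240
]
LT 140: heading 240 -> 20
RT 60: heading 20 -> 320
FD 12.1: (26.568,-30.853) -> (35.837,-38.63) [heading=320, draw]
Final: pos=(35.837,-38.63), heading=320, 9 segment(s) drawn

Answer: 35.837 -38.63 320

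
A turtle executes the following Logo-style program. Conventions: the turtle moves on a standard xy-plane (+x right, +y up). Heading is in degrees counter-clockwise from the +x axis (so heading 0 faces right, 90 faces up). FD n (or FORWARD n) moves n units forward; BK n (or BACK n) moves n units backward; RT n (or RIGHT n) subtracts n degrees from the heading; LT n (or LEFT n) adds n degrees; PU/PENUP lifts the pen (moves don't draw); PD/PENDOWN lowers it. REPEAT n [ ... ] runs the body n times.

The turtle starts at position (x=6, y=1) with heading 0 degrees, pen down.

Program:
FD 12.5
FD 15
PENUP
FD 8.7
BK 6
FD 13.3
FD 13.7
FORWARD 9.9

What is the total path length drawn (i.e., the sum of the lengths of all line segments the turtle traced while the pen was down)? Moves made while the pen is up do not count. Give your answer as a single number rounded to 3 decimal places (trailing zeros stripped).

Executing turtle program step by step:
Start: pos=(6,1), heading=0, pen down
FD 12.5: (6,1) -> (18.5,1) [heading=0, draw]
FD 15: (18.5,1) -> (33.5,1) [heading=0, draw]
PU: pen up
FD 8.7: (33.5,1) -> (42.2,1) [heading=0, move]
BK 6: (42.2,1) -> (36.2,1) [heading=0, move]
FD 13.3: (36.2,1) -> (49.5,1) [heading=0, move]
FD 13.7: (49.5,1) -> (63.2,1) [heading=0, move]
FD 9.9: (63.2,1) -> (73.1,1) [heading=0, move]
Final: pos=(73.1,1), heading=0, 2 segment(s) drawn

Segment lengths:
  seg 1: (6,1) -> (18.5,1), length = 12.5
  seg 2: (18.5,1) -> (33.5,1), length = 15
Total = 27.5

Answer: 27.5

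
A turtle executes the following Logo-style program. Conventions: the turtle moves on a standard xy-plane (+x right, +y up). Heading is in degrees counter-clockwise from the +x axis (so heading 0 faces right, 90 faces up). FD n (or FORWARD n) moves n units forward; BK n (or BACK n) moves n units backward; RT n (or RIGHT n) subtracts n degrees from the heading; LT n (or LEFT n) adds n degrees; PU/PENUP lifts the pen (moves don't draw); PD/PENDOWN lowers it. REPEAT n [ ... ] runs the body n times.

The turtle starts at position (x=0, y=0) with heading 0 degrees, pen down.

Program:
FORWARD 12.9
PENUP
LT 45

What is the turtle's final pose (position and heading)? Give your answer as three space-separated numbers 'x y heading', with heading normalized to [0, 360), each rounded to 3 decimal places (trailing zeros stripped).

Answer: 12.9 0 45

Derivation:
Executing turtle program step by step:
Start: pos=(0,0), heading=0, pen down
FD 12.9: (0,0) -> (12.9,0) [heading=0, draw]
PU: pen up
LT 45: heading 0 -> 45
Final: pos=(12.9,0), heading=45, 1 segment(s) drawn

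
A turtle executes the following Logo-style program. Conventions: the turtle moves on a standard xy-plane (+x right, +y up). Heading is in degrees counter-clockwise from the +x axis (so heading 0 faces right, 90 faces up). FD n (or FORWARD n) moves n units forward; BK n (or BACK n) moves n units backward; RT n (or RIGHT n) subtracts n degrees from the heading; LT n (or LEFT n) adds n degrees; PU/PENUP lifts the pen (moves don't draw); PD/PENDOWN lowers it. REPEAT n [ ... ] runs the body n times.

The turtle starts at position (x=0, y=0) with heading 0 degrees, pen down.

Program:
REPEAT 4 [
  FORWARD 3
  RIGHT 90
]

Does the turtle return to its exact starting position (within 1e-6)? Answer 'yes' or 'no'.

Executing turtle program step by step:
Start: pos=(0,0), heading=0, pen down
REPEAT 4 [
  -- iteration 1/4 --
  FD 3: (0,0) -> (3,0) [heading=0, draw]
  RT 90: heading 0 -> 270
  -- iteration 2/4 --
  FD 3: (3,0) -> (3,-3) [heading=270, draw]
  RT 90: heading 270 -> 180
  -- iteration 3/4 --
  FD 3: (3,-3) -> (0,-3) [heading=180, draw]
  RT 90: heading 180 -> 90
  -- iteration 4/4 --
  FD 3: (0,-3) -> (0,0) [heading=90, draw]
  RT 90: heading 90 -> 0
]
Final: pos=(0,0), heading=0, 4 segment(s) drawn

Start position: (0, 0)
Final position: (0, 0)
Distance = 0; < 1e-6 -> CLOSED

Answer: yes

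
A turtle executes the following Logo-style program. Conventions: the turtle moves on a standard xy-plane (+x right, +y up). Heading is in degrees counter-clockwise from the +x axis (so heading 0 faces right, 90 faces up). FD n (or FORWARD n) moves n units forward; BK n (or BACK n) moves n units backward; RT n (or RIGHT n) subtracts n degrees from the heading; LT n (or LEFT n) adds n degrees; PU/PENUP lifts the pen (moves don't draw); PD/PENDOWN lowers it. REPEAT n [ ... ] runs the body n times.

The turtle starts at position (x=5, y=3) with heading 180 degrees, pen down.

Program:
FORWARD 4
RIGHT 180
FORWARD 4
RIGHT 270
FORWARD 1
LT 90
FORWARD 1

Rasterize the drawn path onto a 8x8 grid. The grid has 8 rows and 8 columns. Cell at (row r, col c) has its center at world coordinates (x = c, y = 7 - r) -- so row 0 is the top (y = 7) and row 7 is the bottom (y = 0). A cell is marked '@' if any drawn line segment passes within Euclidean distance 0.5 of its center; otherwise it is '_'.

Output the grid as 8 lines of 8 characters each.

Segment 0: (5,3) -> (1,3)
Segment 1: (1,3) -> (5,3)
Segment 2: (5,3) -> (5,4)
Segment 3: (5,4) -> (4,4)

Answer: ________
________
________
____@@__
_@@@@@__
________
________
________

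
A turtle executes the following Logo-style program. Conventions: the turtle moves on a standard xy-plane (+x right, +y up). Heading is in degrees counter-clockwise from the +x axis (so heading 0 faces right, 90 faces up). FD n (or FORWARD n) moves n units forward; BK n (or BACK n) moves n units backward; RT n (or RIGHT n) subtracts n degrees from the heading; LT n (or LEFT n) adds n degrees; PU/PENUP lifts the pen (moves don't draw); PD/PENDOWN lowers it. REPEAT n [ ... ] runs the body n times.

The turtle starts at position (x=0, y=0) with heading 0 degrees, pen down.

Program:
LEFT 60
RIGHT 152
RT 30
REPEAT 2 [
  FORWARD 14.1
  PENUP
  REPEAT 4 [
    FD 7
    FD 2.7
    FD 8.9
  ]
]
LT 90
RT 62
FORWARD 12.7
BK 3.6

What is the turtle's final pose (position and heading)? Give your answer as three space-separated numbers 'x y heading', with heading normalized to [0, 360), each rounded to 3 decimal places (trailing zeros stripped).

Answer: -94.43 -159.182 266

Derivation:
Executing turtle program step by step:
Start: pos=(0,0), heading=0, pen down
LT 60: heading 0 -> 60
RT 152: heading 60 -> 268
RT 30: heading 268 -> 238
REPEAT 2 [
  -- iteration 1/2 --
  FD 14.1: (0,0) -> (-7.472,-11.957) [heading=238, draw]
  PU: pen up
  REPEAT 4 [
    -- iteration 1/4 --
    FD 7: (-7.472,-11.957) -> (-11.181,-17.894) [heading=238, move]
    FD 2.7: (-11.181,-17.894) -> (-12.612,-20.184) [heading=238, move]
    FD 8.9: (-12.612,-20.184) -> (-17.328,-27.731) [heading=238, move]
    -- iteration 2/4 --
    FD 7: (-17.328,-27.731) -> (-21.038,-33.668) [heading=238, move]
    FD 2.7: (-21.038,-33.668) -> (-22.469,-35.957) [heading=238, move]
    FD 8.9: (-22.469,-35.957) -> (-27.185,-43.505) [heading=238, move]
    -- iteration 3/4 --
    FD 7: (-27.185,-43.505) -> (-30.894,-49.441) [heading=238, move]
    FD 2.7: (-30.894,-49.441) -> (-32.325,-51.731) [heading=238, move]
    FD 8.9: (-32.325,-51.731) -> (-37.041,-59.279) [heading=238, move]
    -- iteration 4/4 --
    FD 7: (-37.041,-59.279) -> (-40.751,-65.215) [heading=238, move]
    FD 2.7: (-40.751,-65.215) -> (-42.182,-67.505) [heading=238, move]
    FD 8.9: (-42.182,-67.505) -> (-46.898,-75.052) [heading=238, move]
  ]
  -- iteration 2/2 --
  FD 14.1: (-46.898,-75.052) -> (-54.37,-87.01) [heading=238, move]
  PU: pen up
  REPEAT 4 [
    -- iteration 1/4 --
    FD 7: (-54.37,-87.01) -> (-58.079,-92.946) [heading=238, move]
    FD 2.7: (-58.079,-92.946) -> (-59.51,-95.236) [heading=238, move]
    FD 8.9: (-59.51,-95.236) -> (-64.226,-102.783) [heading=238, move]
    -- iteration 2/4 --
    FD 7: (-64.226,-102.783) -> (-67.936,-108.72) [heading=238, move]
    FD 2.7: (-67.936,-108.72) -> (-69.366,-111.009) [heading=238, move]
    FD 8.9: (-69.366,-111.009) -> (-74.083,-118.557) [heading=238, move]
    -- iteration 3/4 --
    FD 7: (-74.083,-118.557) -> (-77.792,-124.493) [heading=238, move]
    FD 2.7: (-77.792,-124.493) -> (-79.223,-126.783) [heading=238, move]
    FD 8.9: (-79.223,-126.783) -> (-83.939,-134.331) [heading=238, move]
    -- iteration 4/4 --
    FD 7: (-83.939,-134.331) -> (-87.649,-140.267) [heading=238, move]
    FD 2.7: (-87.649,-140.267) -> (-89.079,-142.557) [heading=238, move]
    FD 8.9: (-89.079,-142.557) -> (-93.796,-150.105) [heading=238, move]
  ]
]
LT 90: heading 238 -> 328
RT 62: heading 328 -> 266
FD 12.7: (-93.796,-150.105) -> (-94.682,-162.774) [heading=266, move]
BK 3.6: (-94.682,-162.774) -> (-94.43,-159.182) [heading=266, move]
Final: pos=(-94.43,-159.182), heading=266, 1 segment(s) drawn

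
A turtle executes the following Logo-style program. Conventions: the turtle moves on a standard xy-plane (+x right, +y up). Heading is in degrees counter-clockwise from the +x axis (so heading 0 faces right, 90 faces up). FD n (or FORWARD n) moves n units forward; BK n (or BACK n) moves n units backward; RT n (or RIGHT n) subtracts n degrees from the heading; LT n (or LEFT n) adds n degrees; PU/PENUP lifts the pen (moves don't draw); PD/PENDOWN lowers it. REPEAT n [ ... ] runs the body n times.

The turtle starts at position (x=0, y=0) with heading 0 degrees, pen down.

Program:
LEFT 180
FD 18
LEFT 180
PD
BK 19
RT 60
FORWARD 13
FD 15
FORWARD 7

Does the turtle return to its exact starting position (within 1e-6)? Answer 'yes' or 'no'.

Executing turtle program step by step:
Start: pos=(0,0), heading=0, pen down
LT 180: heading 0 -> 180
FD 18: (0,0) -> (-18,0) [heading=180, draw]
LT 180: heading 180 -> 0
PD: pen down
BK 19: (-18,0) -> (-37,0) [heading=0, draw]
RT 60: heading 0 -> 300
FD 13: (-37,0) -> (-30.5,-11.258) [heading=300, draw]
FD 15: (-30.5,-11.258) -> (-23,-24.249) [heading=300, draw]
FD 7: (-23,-24.249) -> (-19.5,-30.311) [heading=300, draw]
Final: pos=(-19.5,-30.311), heading=300, 5 segment(s) drawn

Start position: (0, 0)
Final position: (-19.5, -30.311)
Distance = 36.042; >= 1e-6 -> NOT closed

Answer: no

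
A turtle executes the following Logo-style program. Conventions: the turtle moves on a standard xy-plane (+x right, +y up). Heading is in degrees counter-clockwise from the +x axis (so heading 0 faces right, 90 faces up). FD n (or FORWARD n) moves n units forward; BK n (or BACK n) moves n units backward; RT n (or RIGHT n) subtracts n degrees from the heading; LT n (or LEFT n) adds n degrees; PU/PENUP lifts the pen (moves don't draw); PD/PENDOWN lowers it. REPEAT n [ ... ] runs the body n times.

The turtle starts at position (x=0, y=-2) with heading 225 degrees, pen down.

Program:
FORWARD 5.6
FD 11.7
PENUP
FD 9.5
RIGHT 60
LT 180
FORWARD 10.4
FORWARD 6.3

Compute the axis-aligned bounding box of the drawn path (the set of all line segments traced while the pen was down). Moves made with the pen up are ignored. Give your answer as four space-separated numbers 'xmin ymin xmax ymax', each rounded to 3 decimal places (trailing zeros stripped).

Answer: -12.233 -14.233 0 -2

Derivation:
Executing turtle program step by step:
Start: pos=(0,-2), heading=225, pen down
FD 5.6: (0,-2) -> (-3.96,-5.96) [heading=225, draw]
FD 11.7: (-3.96,-5.96) -> (-12.233,-14.233) [heading=225, draw]
PU: pen up
FD 9.5: (-12.233,-14.233) -> (-18.95,-20.95) [heading=225, move]
RT 60: heading 225 -> 165
LT 180: heading 165 -> 345
FD 10.4: (-18.95,-20.95) -> (-8.905,-23.642) [heading=345, move]
FD 6.3: (-8.905,-23.642) -> (-2.82,-25.273) [heading=345, move]
Final: pos=(-2.82,-25.273), heading=345, 2 segment(s) drawn

Segment endpoints: x in {-12.233, -3.96, 0}, y in {-14.233, -5.96, -2}
xmin=-12.233, ymin=-14.233, xmax=0, ymax=-2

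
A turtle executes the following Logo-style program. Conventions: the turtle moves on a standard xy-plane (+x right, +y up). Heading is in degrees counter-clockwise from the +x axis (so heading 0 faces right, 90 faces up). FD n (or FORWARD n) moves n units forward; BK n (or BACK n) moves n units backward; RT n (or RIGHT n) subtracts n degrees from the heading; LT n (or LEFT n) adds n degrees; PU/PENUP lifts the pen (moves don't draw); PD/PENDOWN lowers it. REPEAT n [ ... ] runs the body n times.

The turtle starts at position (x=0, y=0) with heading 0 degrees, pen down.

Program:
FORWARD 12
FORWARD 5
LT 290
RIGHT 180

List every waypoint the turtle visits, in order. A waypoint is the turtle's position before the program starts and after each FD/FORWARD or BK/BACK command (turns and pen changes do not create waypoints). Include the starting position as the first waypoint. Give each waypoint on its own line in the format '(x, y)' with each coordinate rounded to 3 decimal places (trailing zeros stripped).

Answer: (0, 0)
(12, 0)
(17, 0)

Derivation:
Executing turtle program step by step:
Start: pos=(0,0), heading=0, pen down
FD 12: (0,0) -> (12,0) [heading=0, draw]
FD 5: (12,0) -> (17,0) [heading=0, draw]
LT 290: heading 0 -> 290
RT 180: heading 290 -> 110
Final: pos=(17,0), heading=110, 2 segment(s) drawn
Waypoints (3 total):
(0, 0)
(12, 0)
(17, 0)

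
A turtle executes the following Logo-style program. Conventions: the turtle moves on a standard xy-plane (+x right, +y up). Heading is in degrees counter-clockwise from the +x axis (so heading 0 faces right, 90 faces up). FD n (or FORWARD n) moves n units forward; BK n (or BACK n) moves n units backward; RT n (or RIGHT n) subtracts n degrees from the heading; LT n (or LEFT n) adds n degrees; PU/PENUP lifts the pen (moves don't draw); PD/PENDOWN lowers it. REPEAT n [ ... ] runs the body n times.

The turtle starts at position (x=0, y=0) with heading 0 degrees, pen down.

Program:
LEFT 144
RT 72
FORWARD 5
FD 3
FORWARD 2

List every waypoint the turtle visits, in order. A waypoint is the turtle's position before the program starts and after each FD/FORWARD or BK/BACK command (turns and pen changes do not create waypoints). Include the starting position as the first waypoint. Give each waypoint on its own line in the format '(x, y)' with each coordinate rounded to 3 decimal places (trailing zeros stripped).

Executing turtle program step by step:
Start: pos=(0,0), heading=0, pen down
LT 144: heading 0 -> 144
RT 72: heading 144 -> 72
FD 5: (0,0) -> (1.545,4.755) [heading=72, draw]
FD 3: (1.545,4.755) -> (2.472,7.608) [heading=72, draw]
FD 2: (2.472,7.608) -> (3.09,9.511) [heading=72, draw]
Final: pos=(3.09,9.511), heading=72, 3 segment(s) drawn
Waypoints (4 total):
(0, 0)
(1.545, 4.755)
(2.472, 7.608)
(3.09, 9.511)

Answer: (0, 0)
(1.545, 4.755)
(2.472, 7.608)
(3.09, 9.511)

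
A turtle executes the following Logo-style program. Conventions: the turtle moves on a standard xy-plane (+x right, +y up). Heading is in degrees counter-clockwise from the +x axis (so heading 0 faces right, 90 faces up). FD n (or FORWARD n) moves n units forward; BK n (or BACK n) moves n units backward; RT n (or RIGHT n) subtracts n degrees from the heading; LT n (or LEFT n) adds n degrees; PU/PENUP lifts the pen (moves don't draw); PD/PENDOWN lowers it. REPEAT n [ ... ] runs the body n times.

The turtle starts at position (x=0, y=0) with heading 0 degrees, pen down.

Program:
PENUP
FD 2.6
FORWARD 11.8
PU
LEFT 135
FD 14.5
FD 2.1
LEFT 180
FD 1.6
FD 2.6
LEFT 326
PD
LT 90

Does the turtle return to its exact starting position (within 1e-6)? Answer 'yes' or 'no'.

Executing turtle program step by step:
Start: pos=(0,0), heading=0, pen down
PU: pen up
FD 2.6: (0,0) -> (2.6,0) [heading=0, move]
FD 11.8: (2.6,0) -> (14.4,0) [heading=0, move]
PU: pen up
LT 135: heading 0 -> 135
FD 14.5: (14.4,0) -> (4.147,10.253) [heading=135, move]
FD 2.1: (4.147,10.253) -> (2.662,11.738) [heading=135, move]
LT 180: heading 135 -> 315
FD 1.6: (2.662,11.738) -> (3.793,10.607) [heading=315, move]
FD 2.6: (3.793,10.607) -> (5.632,8.768) [heading=315, move]
LT 326: heading 315 -> 281
PD: pen down
LT 90: heading 281 -> 11
Final: pos=(5.632,8.768), heading=11, 0 segment(s) drawn

Start position: (0, 0)
Final position: (5.632, 8.768)
Distance = 10.421; >= 1e-6 -> NOT closed

Answer: no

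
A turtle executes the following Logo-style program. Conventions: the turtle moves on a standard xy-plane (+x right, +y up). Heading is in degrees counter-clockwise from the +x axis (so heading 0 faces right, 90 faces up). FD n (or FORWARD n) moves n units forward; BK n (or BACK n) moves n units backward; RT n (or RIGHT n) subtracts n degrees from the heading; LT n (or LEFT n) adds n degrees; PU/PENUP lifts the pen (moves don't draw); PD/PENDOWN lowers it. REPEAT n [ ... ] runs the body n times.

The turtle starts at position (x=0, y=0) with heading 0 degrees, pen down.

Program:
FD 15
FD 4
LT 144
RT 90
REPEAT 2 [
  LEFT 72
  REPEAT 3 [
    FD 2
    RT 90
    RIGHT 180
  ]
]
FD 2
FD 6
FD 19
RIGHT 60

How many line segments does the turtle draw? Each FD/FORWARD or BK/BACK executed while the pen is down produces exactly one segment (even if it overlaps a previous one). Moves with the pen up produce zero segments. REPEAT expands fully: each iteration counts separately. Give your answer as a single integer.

Answer: 11

Derivation:
Executing turtle program step by step:
Start: pos=(0,0), heading=0, pen down
FD 15: (0,0) -> (15,0) [heading=0, draw]
FD 4: (15,0) -> (19,0) [heading=0, draw]
LT 144: heading 0 -> 144
RT 90: heading 144 -> 54
REPEAT 2 [
  -- iteration 1/2 --
  LT 72: heading 54 -> 126
  REPEAT 3 [
    -- iteration 1/3 --
    FD 2: (19,0) -> (17.824,1.618) [heading=126, draw]
    RT 90: heading 126 -> 36
    RT 180: heading 36 -> 216
    -- iteration 2/3 --
    FD 2: (17.824,1.618) -> (16.206,0.442) [heading=216, draw]
    RT 90: heading 216 -> 126
    RT 180: heading 126 -> 306
    -- iteration 3/3 --
    FD 2: (16.206,0.442) -> (17.382,-1.176) [heading=306, draw]
    RT 90: heading 306 -> 216
    RT 180: heading 216 -> 36
  ]
  -- iteration 2/2 --
  LT 72: heading 36 -> 108
  REPEAT 3 [
    -- iteration 1/3 --
    FD 2: (17.382,-1.176) -> (16.764,0.727) [heading=108, draw]
    RT 90: heading 108 -> 18
    RT 180: heading 18 -> 198
    -- iteration 2/3 --
    FD 2: (16.764,0.727) -> (14.862,0.109) [heading=198, draw]
    RT 90: heading 198 -> 108
    RT 180: heading 108 -> 288
    -- iteration 3/3 --
    FD 2: (14.862,0.109) -> (15.48,-1.794) [heading=288, draw]
    RT 90: heading 288 -> 198
    RT 180: heading 198 -> 18
  ]
]
FD 2: (15.48,-1.794) -> (17.382,-1.176) [heading=18, draw]
FD 6: (17.382,-1.176) -> (23.088,0.679) [heading=18, draw]
FD 19: (23.088,0.679) -> (41.158,6.55) [heading=18, draw]
RT 60: heading 18 -> 318
Final: pos=(41.158,6.55), heading=318, 11 segment(s) drawn
Segments drawn: 11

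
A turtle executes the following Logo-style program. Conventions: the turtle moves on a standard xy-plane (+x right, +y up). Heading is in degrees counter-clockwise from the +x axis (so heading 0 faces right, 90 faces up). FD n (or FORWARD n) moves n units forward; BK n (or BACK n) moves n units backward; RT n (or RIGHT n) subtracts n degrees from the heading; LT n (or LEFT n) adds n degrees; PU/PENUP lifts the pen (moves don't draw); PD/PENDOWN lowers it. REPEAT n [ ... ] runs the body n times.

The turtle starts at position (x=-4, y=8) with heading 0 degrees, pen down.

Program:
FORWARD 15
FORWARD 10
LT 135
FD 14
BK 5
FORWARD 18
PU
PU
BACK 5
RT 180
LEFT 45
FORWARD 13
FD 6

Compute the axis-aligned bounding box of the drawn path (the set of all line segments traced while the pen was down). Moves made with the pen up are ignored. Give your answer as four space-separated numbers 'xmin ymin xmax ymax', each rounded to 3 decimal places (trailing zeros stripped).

Answer: -4 8 21 27.092

Derivation:
Executing turtle program step by step:
Start: pos=(-4,8), heading=0, pen down
FD 15: (-4,8) -> (11,8) [heading=0, draw]
FD 10: (11,8) -> (21,8) [heading=0, draw]
LT 135: heading 0 -> 135
FD 14: (21,8) -> (11.101,17.899) [heading=135, draw]
BK 5: (11.101,17.899) -> (14.636,14.364) [heading=135, draw]
FD 18: (14.636,14.364) -> (1.908,27.092) [heading=135, draw]
PU: pen up
PU: pen up
BK 5: (1.908,27.092) -> (5.444,23.556) [heading=135, move]
RT 180: heading 135 -> 315
LT 45: heading 315 -> 0
FD 13: (5.444,23.556) -> (18.444,23.556) [heading=0, move]
FD 6: (18.444,23.556) -> (24.444,23.556) [heading=0, move]
Final: pos=(24.444,23.556), heading=0, 5 segment(s) drawn

Segment endpoints: x in {-4, 1.908, 11, 11.101, 14.636, 21}, y in {8, 14.364, 17.899, 27.092}
xmin=-4, ymin=8, xmax=21, ymax=27.092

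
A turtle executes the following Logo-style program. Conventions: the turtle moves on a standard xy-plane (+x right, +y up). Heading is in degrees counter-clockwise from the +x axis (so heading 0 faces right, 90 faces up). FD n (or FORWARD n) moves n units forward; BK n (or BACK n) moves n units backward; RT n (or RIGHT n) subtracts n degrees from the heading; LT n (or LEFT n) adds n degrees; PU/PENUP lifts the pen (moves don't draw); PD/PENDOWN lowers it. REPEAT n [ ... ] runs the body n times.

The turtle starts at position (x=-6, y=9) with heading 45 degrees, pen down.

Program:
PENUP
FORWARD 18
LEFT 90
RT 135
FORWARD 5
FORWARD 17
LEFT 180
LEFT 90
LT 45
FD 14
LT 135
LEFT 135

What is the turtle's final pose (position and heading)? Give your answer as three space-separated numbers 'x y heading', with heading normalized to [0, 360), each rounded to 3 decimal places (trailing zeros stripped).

Answer: 38.627 11.828 225

Derivation:
Executing turtle program step by step:
Start: pos=(-6,9), heading=45, pen down
PU: pen up
FD 18: (-6,9) -> (6.728,21.728) [heading=45, move]
LT 90: heading 45 -> 135
RT 135: heading 135 -> 0
FD 5: (6.728,21.728) -> (11.728,21.728) [heading=0, move]
FD 17: (11.728,21.728) -> (28.728,21.728) [heading=0, move]
LT 180: heading 0 -> 180
LT 90: heading 180 -> 270
LT 45: heading 270 -> 315
FD 14: (28.728,21.728) -> (38.627,11.828) [heading=315, move]
LT 135: heading 315 -> 90
LT 135: heading 90 -> 225
Final: pos=(38.627,11.828), heading=225, 0 segment(s) drawn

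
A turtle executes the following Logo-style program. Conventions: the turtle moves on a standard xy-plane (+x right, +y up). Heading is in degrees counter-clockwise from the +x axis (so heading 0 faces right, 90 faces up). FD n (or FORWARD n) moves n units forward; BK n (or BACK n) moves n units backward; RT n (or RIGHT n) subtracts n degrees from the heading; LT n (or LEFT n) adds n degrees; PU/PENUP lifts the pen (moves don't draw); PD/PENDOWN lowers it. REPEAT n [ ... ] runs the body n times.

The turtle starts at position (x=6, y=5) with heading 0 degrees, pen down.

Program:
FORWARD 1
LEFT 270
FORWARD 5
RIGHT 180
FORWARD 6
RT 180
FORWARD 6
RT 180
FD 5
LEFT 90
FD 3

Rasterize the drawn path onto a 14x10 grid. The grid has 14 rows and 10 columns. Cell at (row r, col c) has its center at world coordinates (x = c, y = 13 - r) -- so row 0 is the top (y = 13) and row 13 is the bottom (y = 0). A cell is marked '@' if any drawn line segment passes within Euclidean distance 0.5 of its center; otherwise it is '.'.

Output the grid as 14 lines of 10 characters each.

Answer: ..........
..........
..........
..........
..........
..........
..........
.......@..
....@@@@..
.......@..
.......@..
.......@..
.......@..
.......@..

Derivation:
Segment 0: (6,5) -> (7,5)
Segment 1: (7,5) -> (7,0)
Segment 2: (7,0) -> (7,6)
Segment 3: (7,6) -> (7,0)
Segment 4: (7,0) -> (7,5)
Segment 5: (7,5) -> (4,5)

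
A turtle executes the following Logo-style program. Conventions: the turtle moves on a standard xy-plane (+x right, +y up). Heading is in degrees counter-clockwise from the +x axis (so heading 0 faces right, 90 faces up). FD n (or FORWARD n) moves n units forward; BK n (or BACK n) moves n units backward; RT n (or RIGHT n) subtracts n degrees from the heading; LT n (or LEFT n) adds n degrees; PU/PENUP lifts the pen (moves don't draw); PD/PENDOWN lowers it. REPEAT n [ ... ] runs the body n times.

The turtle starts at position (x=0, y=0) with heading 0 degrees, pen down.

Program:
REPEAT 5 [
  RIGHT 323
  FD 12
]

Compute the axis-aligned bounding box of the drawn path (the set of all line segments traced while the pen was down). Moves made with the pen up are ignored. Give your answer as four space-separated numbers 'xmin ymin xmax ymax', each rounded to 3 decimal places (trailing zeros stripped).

Answer: -13.54 0 12.891 36.319

Derivation:
Executing turtle program step by step:
Start: pos=(0,0), heading=0, pen down
REPEAT 5 [
  -- iteration 1/5 --
  RT 323: heading 0 -> 37
  FD 12: (0,0) -> (9.584,7.222) [heading=37, draw]
  -- iteration 2/5 --
  RT 323: heading 37 -> 74
  FD 12: (9.584,7.222) -> (12.891,18.757) [heading=74, draw]
  -- iteration 3/5 --
  RT 323: heading 74 -> 111
  FD 12: (12.891,18.757) -> (8.591,29.96) [heading=111, draw]
  -- iteration 4/5 --
  RT 323: heading 111 -> 148
  FD 12: (8.591,29.96) -> (-1.586,36.319) [heading=148, draw]
  -- iteration 5/5 --
  RT 323: heading 148 -> 185
  FD 12: (-1.586,36.319) -> (-13.54,35.273) [heading=185, draw]
]
Final: pos=(-13.54,35.273), heading=185, 5 segment(s) drawn

Segment endpoints: x in {-13.54, -1.586, 0, 8.591, 9.584, 12.891}, y in {0, 7.222, 18.757, 29.96, 35.273, 36.319}
xmin=-13.54, ymin=0, xmax=12.891, ymax=36.319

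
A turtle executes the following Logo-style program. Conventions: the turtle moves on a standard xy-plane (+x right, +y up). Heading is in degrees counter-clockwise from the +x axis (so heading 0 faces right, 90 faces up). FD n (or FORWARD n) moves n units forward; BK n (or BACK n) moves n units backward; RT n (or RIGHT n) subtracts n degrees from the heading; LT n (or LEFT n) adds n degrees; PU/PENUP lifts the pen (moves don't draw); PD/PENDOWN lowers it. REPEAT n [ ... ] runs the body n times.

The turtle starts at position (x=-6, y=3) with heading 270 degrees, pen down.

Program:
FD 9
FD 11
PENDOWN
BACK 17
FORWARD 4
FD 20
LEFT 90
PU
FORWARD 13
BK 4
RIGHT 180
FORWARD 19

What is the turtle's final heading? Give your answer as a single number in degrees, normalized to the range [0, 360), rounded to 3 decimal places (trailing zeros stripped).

Executing turtle program step by step:
Start: pos=(-6,3), heading=270, pen down
FD 9: (-6,3) -> (-6,-6) [heading=270, draw]
FD 11: (-6,-6) -> (-6,-17) [heading=270, draw]
PD: pen down
BK 17: (-6,-17) -> (-6,0) [heading=270, draw]
FD 4: (-6,0) -> (-6,-4) [heading=270, draw]
FD 20: (-6,-4) -> (-6,-24) [heading=270, draw]
LT 90: heading 270 -> 0
PU: pen up
FD 13: (-6,-24) -> (7,-24) [heading=0, move]
BK 4: (7,-24) -> (3,-24) [heading=0, move]
RT 180: heading 0 -> 180
FD 19: (3,-24) -> (-16,-24) [heading=180, move]
Final: pos=(-16,-24), heading=180, 5 segment(s) drawn

Answer: 180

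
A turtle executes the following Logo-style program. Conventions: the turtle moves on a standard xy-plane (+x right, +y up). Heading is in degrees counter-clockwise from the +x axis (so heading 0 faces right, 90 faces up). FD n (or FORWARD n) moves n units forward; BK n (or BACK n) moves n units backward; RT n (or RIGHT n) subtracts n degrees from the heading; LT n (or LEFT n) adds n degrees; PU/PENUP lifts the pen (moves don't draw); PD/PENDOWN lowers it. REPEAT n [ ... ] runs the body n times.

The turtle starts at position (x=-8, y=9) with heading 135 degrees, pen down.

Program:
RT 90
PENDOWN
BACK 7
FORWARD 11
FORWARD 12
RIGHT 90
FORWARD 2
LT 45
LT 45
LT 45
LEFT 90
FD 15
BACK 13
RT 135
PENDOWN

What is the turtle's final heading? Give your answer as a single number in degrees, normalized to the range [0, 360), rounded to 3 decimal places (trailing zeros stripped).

Executing turtle program step by step:
Start: pos=(-8,9), heading=135, pen down
RT 90: heading 135 -> 45
PD: pen down
BK 7: (-8,9) -> (-12.95,4.05) [heading=45, draw]
FD 11: (-12.95,4.05) -> (-5.172,11.828) [heading=45, draw]
FD 12: (-5.172,11.828) -> (3.314,20.314) [heading=45, draw]
RT 90: heading 45 -> 315
FD 2: (3.314,20.314) -> (4.728,18.899) [heading=315, draw]
LT 45: heading 315 -> 0
LT 45: heading 0 -> 45
LT 45: heading 45 -> 90
LT 90: heading 90 -> 180
FD 15: (4.728,18.899) -> (-10.272,18.899) [heading=180, draw]
BK 13: (-10.272,18.899) -> (2.728,18.899) [heading=180, draw]
RT 135: heading 180 -> 45
PD: pen down
Final: pos=(2.728,18.899), heading=45, 6 segment(s) drawn

Answer: 45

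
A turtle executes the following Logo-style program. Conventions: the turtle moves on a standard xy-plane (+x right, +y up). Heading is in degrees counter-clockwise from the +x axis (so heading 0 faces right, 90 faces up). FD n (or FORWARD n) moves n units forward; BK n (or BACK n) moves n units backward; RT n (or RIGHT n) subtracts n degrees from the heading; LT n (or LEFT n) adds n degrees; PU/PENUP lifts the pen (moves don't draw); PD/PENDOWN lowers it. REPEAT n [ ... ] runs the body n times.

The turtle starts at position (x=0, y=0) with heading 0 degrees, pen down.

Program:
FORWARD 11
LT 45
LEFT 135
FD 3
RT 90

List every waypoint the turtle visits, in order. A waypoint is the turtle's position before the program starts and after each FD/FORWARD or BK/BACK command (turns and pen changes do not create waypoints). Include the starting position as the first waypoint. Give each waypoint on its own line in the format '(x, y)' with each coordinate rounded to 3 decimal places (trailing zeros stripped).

Executing turtle program step by step:
Start: pos=(0,0), heading=0, pen down
FD 11: (0,0) -> (11,0) [heading=0, draw]
LT 45: heading 0 -> 45
LT 135: heading 45 -> 180
FD 3: (11,0) -> (8,0) [heading=180, draw]
RT 90: heading 180 -> 90
Final: pos=(8,0), heading=90, 2 segment(s) drawn
Waypoints (3 total):
(0, 0)
(11, 0)
(8, 0)

Answer: (0, 0)
(11, 0)
(8, 0)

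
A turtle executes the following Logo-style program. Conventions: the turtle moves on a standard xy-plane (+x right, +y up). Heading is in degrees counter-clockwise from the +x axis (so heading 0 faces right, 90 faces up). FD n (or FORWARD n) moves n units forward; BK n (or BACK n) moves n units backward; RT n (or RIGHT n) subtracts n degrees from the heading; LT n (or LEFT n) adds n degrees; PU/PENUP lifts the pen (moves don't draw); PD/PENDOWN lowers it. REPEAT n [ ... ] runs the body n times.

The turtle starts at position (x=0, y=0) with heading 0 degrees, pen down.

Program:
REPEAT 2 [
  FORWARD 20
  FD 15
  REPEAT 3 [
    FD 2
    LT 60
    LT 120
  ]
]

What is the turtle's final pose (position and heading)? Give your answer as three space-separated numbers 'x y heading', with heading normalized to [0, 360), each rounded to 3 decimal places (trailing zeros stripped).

Executing turtle program step by step:
Start: pos=(0,0), heading=0, pen down
REPEAT 2 [
  -- iteration 1/2 --
  FD 20: (0,0) -> (20,0) [heading=0, draw]
  FD 15: (20,0) -> (35,0) [heading=0, draw]
  REPEAT 3 [
    -- iteration 1/3 --
    FD 2: (35,0) -> (37,0) [heading=0, draw]
    LT 60: heading 0 -> 60
    LT 120: heading 60 -> 180
    -- iteration 2/3 --
    FD 2: (37,0) -> (35,0) [heading=180, draw]
    LT 60: heading 180 -> 240
    LT 120: heading 240 -> 0
    -- iteration 3/3 --
    FD 2: (35,0) -> (37,0) [heading=0, draw]
    LT 60: heading 0 -> 60
    LT 120: heading 60 -> 180
  ]
  -- iteration 2/2 --
  FD 20: (37,0) -> (17,0) [heading=180, draw]
  FD 15: (17,0) -> (2,0) [heading=180, draw]
  REPEAT 3 [
    -- iteration 1/3 --
    FD 2: (2,0) -> (0,0) [heading=180, draw]
    LT 60: heading 180 -> 240
    LT 120: heading 240 -> 0
    -- iteration 2/3 --
    FD 2: (0,0) -> (2,0) [heading=0, draw]
    LT 60: heading 0 -> 60
    LT 120: heading 60 -> 180
    -- iteration 3/3 --
    FD 2: (2,0) -> (0,0) [heading=180, draw]
    LT 60: heading 180 -> 240
    LT 120: heading 240 -> 0
  ]
]
Final: pos=(0,0), heading=0, 10 segment(s) drawn

Answer: 0 0 0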